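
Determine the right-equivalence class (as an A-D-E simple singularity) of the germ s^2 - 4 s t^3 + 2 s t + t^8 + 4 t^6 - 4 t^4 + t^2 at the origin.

A_{7}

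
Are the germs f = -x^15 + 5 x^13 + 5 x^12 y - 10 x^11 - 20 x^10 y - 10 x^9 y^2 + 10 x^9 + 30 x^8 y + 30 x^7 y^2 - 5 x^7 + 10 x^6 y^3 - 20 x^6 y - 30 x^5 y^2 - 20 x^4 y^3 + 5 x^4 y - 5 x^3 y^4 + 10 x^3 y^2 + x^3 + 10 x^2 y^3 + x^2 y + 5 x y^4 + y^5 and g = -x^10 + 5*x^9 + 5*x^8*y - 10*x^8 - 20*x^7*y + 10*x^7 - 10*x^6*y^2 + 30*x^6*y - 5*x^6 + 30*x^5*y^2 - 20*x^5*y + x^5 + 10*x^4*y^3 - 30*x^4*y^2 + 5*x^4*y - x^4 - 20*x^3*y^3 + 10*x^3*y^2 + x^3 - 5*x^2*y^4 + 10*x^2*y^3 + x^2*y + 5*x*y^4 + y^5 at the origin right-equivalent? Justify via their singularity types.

Yes.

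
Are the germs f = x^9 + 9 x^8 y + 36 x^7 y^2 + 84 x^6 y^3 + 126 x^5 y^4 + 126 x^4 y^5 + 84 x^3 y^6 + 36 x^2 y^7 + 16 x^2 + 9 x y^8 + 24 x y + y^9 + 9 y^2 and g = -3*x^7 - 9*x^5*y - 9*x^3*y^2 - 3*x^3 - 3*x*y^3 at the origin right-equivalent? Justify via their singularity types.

No.

The Hessian of f at 0 has rank 1. Corank 1: A-series; mu = 8 gives A_8. The Hessian of g at 0 has rank 0. Corank 2; j^3 = -3*x^3 is a perfect cube, so E-series; the 4-jet and mu = 7 give E_7. f is A_8 but g is E_7, hence not right-equivalent.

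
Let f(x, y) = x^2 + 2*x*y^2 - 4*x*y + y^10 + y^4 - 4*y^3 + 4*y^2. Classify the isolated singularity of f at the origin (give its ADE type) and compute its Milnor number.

Type A_9, Milnor number mu = 9.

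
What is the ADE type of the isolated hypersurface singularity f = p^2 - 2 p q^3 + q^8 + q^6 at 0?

A7

The Hessian of f at 0 has rank 1. Corank 1: A-series; mu = 7 gives A_7.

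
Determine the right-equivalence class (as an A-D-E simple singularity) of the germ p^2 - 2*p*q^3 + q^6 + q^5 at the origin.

A_{4}

The Hessian of f at 0 has rank 1. Corank 1: A-series; mu = 4 gives A_4.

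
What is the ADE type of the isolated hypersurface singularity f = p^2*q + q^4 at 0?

D5

The Hessian of f at 0 has rank 0. Corank 2; j^3 = p^2*q has shape L^2 M (L != M), so D-series; mu = 5 gives D_5.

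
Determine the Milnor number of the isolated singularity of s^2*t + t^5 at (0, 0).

6

The Hessian of f at 0 is [[0, 0], [0, 0]] with rank 0, so corank 2. A Groebner basis of the Jacobian ideal J(f) in C{s,t} is {s^2/5 + t^4, s^3, s*t}; counting standard monomials gives mu = 6. Corank 2; j^3 = s^2*t has shape L^2 M (L != M), so D-series; mu = 6 gives D_6.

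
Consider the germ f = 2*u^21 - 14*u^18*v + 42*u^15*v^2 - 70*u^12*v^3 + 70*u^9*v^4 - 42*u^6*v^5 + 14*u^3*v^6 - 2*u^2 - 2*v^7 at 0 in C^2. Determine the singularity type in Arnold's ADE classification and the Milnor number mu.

Type A6, Milnor number mu = 6.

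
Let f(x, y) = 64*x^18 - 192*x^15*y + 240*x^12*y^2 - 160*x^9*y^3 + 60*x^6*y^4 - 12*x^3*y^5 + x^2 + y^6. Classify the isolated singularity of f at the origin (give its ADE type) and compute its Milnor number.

Type A_5, Milnor number mu = 5.

The Hessian of f at 0 has rank 1. Corank 1: A-series; mu = 5 gives A_5.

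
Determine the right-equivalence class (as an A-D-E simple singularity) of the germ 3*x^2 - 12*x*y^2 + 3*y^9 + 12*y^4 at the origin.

The Hessian of f at 0 is [[6, 0], [0, 0]] with rank 1, so corank 1. A Groebner basis of the Jacobian ideal J(f) in C{x,y} is {x^4, -x/2 + y^2}; counting standard monomials gives mu = 8. Corank 1: A-series; mu = 8 gives A_8.

A8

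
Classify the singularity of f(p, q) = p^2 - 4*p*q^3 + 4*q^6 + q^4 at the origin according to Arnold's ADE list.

The Hessian of f at 0 is [[2, 0], [0, 0]] with rank 1, so corank 1. A Groebner basis of the Jacobian ideal J(f) in C{p,q} is {q^3, p}; counting standard monomials gives mu = 3. Corank 1: A-series; mu = 3 gives A_3.

A_{3}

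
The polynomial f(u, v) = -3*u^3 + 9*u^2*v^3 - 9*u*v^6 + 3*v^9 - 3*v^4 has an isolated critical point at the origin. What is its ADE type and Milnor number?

The Hessian of f at 0 has rank 0. Corank 2; j^3 = -3*u^3 is a perfect cube, so E-series; the 4-jet and mu = 6 give E_6.

Type E_{6}, Milnor number mu = 6.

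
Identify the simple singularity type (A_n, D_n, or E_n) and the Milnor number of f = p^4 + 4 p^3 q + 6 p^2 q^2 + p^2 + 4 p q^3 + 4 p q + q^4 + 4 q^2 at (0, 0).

Type A_{3}, Milnor number mu = 3.

The Hessian of f at 0 has rank 1. Corank 1: A-series; mu = 3 gives A_3.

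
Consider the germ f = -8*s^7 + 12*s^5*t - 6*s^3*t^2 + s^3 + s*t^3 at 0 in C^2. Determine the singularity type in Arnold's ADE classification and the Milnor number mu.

Type E_{7}, Milnor number mu = 7.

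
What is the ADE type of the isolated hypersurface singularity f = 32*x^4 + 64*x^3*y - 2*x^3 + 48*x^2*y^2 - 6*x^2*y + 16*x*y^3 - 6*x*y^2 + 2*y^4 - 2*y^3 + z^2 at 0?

E_{6}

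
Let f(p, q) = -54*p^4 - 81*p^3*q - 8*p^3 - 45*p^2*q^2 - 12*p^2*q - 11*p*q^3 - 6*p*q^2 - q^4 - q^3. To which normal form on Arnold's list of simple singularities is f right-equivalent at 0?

E7

The Hessian of f at 0 is [[0, 0], [0, 0]] with rank 0, so corank 2. A Groebner basis of the Jacobian ideal J(f) in C{p,q} is {256*p^2/3 + 256*p*q/3 + q^4 - 8*q^3/9 + 64*q^2/3, p^3 + 20*p^2/3 + 20*p*q/3 + q^3/18 + 5*q^2/3, p^2*q - 88*p^2/9 - 88*p*q/9 - 4*q^3/27 - 22*q^2/9, 32*p^2/3 + p*q^2 + 32*p*q/3 + 7*q^3/18 + 8*q^2/3}; counting standard monomials gives mu = 7. Corank 2; j^3 = -(2*p + q)^3 is a perfect cube, so E-series; the 4-jet and mu = 7 give E_7.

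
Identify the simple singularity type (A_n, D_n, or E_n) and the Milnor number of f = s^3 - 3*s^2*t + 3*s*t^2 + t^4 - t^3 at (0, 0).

Type E6, Milnor number mu = 6.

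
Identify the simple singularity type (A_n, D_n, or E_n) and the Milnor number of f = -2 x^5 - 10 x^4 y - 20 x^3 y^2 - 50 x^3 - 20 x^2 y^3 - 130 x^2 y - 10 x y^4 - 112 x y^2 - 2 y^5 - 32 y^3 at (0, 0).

The Hessian of f at 0 is [[0, 0], [0, 0]] with rank 0, so corank 2. A Groebner basis of the Jacobian ideal J(f) in C{x,y} is {-625*x*y + y^4 - 500*y^2, x*y^2 + 4*y^3/5, x^2 + 9*x*y/5 + 4*y^2/5}; counting standard monomials gives mu = 6. Corank 2; j^3 = -2*(x + y)*(5*x + 4*y)^2 has shape L^2 M (L != M), so D-series; mu = 6 gives D_6.

Type D6, Milnor number mu = 6.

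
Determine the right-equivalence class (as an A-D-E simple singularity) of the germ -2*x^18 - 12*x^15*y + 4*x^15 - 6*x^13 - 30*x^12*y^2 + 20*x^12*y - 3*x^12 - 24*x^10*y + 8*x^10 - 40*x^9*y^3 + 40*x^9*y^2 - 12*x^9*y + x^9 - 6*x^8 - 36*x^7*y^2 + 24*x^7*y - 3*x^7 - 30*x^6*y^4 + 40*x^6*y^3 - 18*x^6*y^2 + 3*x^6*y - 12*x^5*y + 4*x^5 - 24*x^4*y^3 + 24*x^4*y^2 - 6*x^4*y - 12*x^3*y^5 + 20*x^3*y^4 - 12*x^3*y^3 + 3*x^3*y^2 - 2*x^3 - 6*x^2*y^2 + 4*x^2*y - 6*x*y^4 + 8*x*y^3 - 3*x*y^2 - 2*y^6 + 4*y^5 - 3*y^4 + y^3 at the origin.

D_{4}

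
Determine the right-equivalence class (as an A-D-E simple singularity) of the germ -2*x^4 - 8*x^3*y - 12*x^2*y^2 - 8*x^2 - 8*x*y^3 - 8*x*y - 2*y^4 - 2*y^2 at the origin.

A3

The Hessian of f at 0 has rank 1. Corank 1: A-series; mu = 3 gives A_3.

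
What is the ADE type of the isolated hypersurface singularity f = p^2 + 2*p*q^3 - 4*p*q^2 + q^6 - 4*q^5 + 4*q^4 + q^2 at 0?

A1

The Hessian of f at 0 is [[2, 0], [0, 2]] with rank 2, so corank 0. A Groebner basis of the Jacobian ideal J(f) in C{p,q} is {p, q}; counting standard monomials gives mu = 1. Corank 0: nondegenerate Morse point, so A_1.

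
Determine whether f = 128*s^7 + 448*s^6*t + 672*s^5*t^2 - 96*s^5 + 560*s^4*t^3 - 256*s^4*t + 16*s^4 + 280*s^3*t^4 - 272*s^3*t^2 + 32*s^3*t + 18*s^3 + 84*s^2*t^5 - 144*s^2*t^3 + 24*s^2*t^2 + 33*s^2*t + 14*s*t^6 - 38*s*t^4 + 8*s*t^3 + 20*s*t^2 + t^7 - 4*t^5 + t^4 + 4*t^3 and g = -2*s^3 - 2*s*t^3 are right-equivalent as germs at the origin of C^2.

No.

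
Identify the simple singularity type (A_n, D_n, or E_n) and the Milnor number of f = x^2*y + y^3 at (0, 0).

The Hessian of f at 0 has rank 0. Corank 2; j^3 = y*(x^2 + y^2) splits into three distinct lines over C (the quadratic factor has nonzero discriminant), so D_4.

Type D_{4}, Milnor number mu = 4.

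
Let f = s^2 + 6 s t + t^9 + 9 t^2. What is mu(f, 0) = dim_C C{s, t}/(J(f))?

8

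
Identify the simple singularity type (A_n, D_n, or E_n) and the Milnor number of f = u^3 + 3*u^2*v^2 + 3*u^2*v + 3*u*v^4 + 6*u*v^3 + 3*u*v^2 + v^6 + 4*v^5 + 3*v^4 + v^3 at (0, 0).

Type E_8, Milnor number mu = 8.

The Hessian of f at 0 has rank 0. Corank 2; j^3 = (u + v)^3 is a perfect cube, so E-series; the 5-jet and mu = 8 give E_8.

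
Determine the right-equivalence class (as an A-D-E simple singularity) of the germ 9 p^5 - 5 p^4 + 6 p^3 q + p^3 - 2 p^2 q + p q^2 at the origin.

D_{5}

The Hessian of f at 0 is [[0, 0], [0, 0]] with rank 0, so corank 2. A Groebner basis of the Jacobian ideal J(f) in C{p,q} is {p*q^2 - p*q/7 + q^2/7, -p*q/7 + q^3 + q^2/7, p^2 - 10*p*q/7 + 3*q^2/7}; counting standard monomials gives mu = 5. Corank 2; j^3 = p*(p - q)^2 has shape L^2 M (L != M), so D-series; mu = 5 gives D_5.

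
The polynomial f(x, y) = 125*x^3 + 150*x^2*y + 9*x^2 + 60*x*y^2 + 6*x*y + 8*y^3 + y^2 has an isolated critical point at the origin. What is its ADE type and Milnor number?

Type A2, Milnor number mu = 2.

The Hessian of f at 0 has rank 1. Corank 1: A-series; mu = 2 gives A_2.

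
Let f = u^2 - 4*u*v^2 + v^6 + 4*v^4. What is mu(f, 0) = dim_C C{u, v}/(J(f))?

The Hessian of f at 0 has rank 1. Corank 1: A-series; mu = 5 gives A_5.

5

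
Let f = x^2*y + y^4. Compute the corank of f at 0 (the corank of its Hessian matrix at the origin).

Hessian at 0 has rank 0.

2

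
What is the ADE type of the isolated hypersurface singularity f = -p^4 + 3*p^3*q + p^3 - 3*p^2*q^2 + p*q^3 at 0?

E_7

The Hessian of f at 0 is [[0, 0], [0, 0]] with rank 0, so corank 2. A Groebner basis of the Jacobian ideal J(f) in C{p,q} is {3*p^2 + q^4 + q^3, p^3, p^2*q - p^2 - q^3/3, -2*p^2 + p*q^2 - 2*q^3/3}; counting standard monomials gives mu = 7. Corank 2; j^3 = p^3 is a perfect cube, so E-series; the 4-jet and mu = 7 give E_7.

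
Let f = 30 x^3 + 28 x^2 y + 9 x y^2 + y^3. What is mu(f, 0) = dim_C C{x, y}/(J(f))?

4

The Hessian of f at 0 is [[0, 0], [0, 0]] with rank 0, so corank 2. A Groebner basis of the Jacobian ideal J(f) in C{x,y} is {y^3, x^2 - 3*y^2/26, x*y + 9*y^2/26}; counting standard monomials gives mu = 4. Corank 2; j^3 = (3*x + y)*(10*x^2 + 6*x*y + y^2) splits into three distinct lines over C (the quadratic factor has nonzero discriminant), so D_4.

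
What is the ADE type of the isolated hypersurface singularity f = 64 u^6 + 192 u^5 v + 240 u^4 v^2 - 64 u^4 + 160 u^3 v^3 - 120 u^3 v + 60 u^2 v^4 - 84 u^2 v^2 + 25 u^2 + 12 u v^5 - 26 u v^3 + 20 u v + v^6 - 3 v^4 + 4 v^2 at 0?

The Hessian of f at 0 has rank 1. Corank 1: A-series; mu = 3 gives A_3.

A_{3}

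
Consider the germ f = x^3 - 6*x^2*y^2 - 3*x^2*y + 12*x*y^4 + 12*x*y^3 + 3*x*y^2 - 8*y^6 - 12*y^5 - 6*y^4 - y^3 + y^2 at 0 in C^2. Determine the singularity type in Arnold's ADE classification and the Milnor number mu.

The Hessian of f at 0 has rank 1. Corank 1: A-series; mu = 2 gives A_2.

Type A2, Milnor number mu = 2.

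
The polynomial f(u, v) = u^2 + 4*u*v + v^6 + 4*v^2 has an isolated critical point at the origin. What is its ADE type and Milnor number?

Type A_5, Milnor number mu = 5.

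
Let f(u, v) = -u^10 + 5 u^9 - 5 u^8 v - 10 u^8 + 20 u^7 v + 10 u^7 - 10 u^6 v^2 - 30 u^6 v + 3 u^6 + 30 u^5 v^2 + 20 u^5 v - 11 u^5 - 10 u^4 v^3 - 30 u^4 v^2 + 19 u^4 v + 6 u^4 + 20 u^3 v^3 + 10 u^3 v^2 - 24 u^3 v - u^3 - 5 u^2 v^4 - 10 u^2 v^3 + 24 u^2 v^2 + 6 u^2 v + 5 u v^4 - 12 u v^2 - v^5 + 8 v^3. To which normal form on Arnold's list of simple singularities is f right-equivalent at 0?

E_{8}

The Hessian of f at 0 is [[0, 0], [0, 0]] with rank 0, so corank 2. A Groebner basis of the Jacobian ideal J(f) in C{u,v} is {7*u^2/384 + u*v^3 - 7*u*v^2/24 - 7*u*v/96 + 7*v^3/12 + 7*v^2/96, u^2/96 - u*v^2/6 - u*v/24 + v^4 + v^3/3 + v^2/24, u^3 - u^2/4 - 8*u*v^2 + u*v + 8*v^3 - v^2, u^2*v - u^2/24 - 10*u*v^2/3 + u*v/6 + 8*v^3/3 - v^2/6}; counting standard monomials gives mu = 8. Corank 2; j^3 = -(u - 2*v)^3 is a perfect cube, so E-series; the 5-jet and mu = 8 give E_8.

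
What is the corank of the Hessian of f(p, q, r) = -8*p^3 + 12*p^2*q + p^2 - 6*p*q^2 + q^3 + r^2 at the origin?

The Hessian at 0 is [[2, 0, 0], [0, 0, 0], [0, 0, 2]] of rank 2; hence corank 1.

1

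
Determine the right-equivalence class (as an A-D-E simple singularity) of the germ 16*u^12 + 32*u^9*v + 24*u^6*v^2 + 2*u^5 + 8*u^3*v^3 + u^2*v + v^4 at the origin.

D5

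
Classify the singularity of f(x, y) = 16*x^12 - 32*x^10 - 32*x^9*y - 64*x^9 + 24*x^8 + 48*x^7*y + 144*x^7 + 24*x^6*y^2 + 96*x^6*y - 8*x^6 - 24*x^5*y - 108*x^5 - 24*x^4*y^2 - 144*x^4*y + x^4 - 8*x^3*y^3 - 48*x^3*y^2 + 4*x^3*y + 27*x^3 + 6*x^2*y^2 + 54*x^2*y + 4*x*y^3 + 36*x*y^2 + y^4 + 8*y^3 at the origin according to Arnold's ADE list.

E6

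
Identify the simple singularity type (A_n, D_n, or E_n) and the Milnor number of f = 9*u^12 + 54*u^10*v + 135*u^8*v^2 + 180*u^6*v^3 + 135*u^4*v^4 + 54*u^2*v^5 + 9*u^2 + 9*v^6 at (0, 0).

Type A_{5}, Milnor number mu = 5.

The Hessian of f at 0 has rank 1. Corank 1: A-series; mu = 5 gives A_5.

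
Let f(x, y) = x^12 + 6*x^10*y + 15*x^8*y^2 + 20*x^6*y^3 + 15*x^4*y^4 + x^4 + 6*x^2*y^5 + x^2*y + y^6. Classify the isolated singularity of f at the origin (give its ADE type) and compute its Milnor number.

Type D_7, Milnor number mu = 7.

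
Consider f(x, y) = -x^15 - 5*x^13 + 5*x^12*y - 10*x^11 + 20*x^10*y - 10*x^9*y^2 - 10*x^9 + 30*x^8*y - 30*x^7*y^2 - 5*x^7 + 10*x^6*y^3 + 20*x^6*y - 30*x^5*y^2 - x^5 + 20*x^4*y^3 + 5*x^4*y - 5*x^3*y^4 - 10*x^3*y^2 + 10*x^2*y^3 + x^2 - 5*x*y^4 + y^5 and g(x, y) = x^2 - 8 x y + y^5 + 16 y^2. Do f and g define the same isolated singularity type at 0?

The Hessian of f at 0 is [[2, 0], [0, 0]] with rank 1, so corank 1. A Groebner basis of the Jacobian ideal J(f) in C{x,y} is {y^4, x}; counting standard monomials gives mu = 4. Corank 1: A-series; mu = 4 gives A_4. The Hessian of g at 0 is [[2, -8], [-8, 32]] with rank 1, so corank 1. A Groebner basis of the Jacobian ideal J(g) in C{x,y} is {y^4, x - 4*y}; counting standard monomials gives mu = 4. Corank 1: A-series; mu = 4 gives A_4. Both have type A_4, hence right-equivalent.

Yes.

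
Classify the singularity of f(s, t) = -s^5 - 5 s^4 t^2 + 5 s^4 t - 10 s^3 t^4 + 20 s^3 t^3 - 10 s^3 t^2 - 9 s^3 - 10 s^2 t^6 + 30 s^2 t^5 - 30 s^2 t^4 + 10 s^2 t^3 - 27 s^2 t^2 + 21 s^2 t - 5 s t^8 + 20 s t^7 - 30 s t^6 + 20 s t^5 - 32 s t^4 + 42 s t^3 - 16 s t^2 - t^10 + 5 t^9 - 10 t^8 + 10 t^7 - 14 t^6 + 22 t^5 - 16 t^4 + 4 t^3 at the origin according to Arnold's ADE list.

The Hessian of f at 0 has rank 0. Corank 2; j^3 = -(s - t)*(3*s - 2*t)^2 has shape L^2 M (L != M), so D-series; mu = 6 gives D_6.

D6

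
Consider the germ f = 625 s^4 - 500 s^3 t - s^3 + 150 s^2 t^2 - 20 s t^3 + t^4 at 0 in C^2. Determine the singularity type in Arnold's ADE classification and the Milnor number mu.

Type E_6, Milnor number mu = 6.

The Hessian of f at 0 has rank 0. Corank 2; j^3 = -s^3 is a perfect cube, so E-series; the 4-jet and mu = 6 give E_6.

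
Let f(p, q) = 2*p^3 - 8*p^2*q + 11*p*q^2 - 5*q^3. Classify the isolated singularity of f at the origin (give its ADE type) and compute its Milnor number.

Type D4, Milnor number mu = 4.

The Hessian of f at 0 has rank 0. Corank 2; j^3 = (p - q)*(2*p^2 - 6*p*q + 5*q^2) splits into three distinct lines over C (the quadratic factor has nonzero discriminant), so D_4.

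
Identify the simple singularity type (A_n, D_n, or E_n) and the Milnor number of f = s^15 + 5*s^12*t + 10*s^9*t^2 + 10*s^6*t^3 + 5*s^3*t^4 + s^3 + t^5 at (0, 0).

Type E_8, Milnor number mu = 8.

The Hessian of f at 0 is [[0, 0], [0, 0]] with rank 0, so corank 2. A Groebner basis of the Jacobian ideal J(f) in C{s,t} is {t^4, s^2}; counting standard monomials gives mu = 8. Corank 2; j^3 = s^3 is a perfect cube, so E-series; the 5-jet and mu = 8 give E_8.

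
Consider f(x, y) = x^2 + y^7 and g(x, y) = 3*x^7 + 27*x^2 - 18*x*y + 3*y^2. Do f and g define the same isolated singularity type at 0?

Yes.

The Hessian of f at 0 is [[2, 0], [0, 0]] with rank 1, so corank 1. A Groebner basis of the Jacobian ideal J(f) in C{x,y} is {y^6, x}; counting standard monomials gives mu = 6. Corank 1: A-series; mu = 6 gives A_6. The Hessian of g at 0 is [[54, -18], [-18, 6]] with rank 1, so corank 1. A Groebner basis of the Jacobian ideal J(g) in C{x,y} is {y^6, x - y/3}; counting standard monomials gives mu = 6. Corank 1: A-series; mu = 6 gives A_6. Both have type A_6, hence right-equivalent.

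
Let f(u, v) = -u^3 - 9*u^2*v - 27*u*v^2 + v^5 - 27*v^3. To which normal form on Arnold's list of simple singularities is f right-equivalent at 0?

The Hessian of f at 0 is [[0, 0], [0, 0]] with rank 0, so corank 2. A Groebner basis of the Jacobian ideal J(f) in C{u,v} is {v^4, u^2 + 6*u*v + 9*v^2}; counting standard monomials gives mu = 8. Corank 2; j^3 = -(u + 3*v)^3 is a perfect cube, so E-series; the 5-jet and mu = 8 give E_8.

E8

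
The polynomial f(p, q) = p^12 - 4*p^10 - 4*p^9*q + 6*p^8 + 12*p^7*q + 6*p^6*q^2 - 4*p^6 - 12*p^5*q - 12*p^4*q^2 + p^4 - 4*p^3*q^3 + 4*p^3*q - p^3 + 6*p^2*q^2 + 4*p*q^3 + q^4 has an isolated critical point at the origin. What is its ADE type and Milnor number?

Type E_6, Milnor number mu = 6.

The Hessian of f at 0 has rank 0. Corank 2; j^3 = -p^3 is a perfect cube, so E-series; the 4-jet and mu = 6 give E_6.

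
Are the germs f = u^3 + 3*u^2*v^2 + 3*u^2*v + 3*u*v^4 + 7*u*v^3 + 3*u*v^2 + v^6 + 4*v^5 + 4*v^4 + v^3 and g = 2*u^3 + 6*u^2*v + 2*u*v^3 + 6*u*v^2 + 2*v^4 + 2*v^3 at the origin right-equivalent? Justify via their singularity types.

Yes.

The Hessian of f at 0 is [[0, 0], [0, 0]] with rank 0, so corank 2. A Groebner basis of the Jacobian ideal J(f) in C{u,v} is {-u^2 - 2*u*v + v^4 - v^3/3 - v^2, u^3 + 2*u^2 + 4*u*v + 5*v^3/3 + 2*v^2, u^2*v - 5*u^2/3 - 10*u*v/3 - 14*v^3/9 - 5*v^2/3, u^2 + u*v^2 + 2*u*v + 4*v^3/3 + v^2}; counting standard monomials gives mu = 7. Corank 2; j^3 = (u + v)^3 is a perfect cube, so E-series; the 4-jet and mu = 7 give E_7. The Hessian of g at 0 is [[0, 0], [0, 0]] with rank 0, so corank 2. A Groebner basis of the Jacobian ideal J(g) in C{u,v} is {u^3 + 3*u^2*v + 6*u^2 + 12*u*v + 6*v^2, -3*u^2 + u*v^2 - 6*u*v - 3*v^2, 3*u^2 + 6*u*v + v^3 + 3*v^2}; counting standard monomials gives mu = 7. Corank 2; j^3 = 2*(u + v)^3 is a perfect cube, so E-series; the 4-jet and mu = 7 give E_7. Both have type E_7, hence right-equivalent.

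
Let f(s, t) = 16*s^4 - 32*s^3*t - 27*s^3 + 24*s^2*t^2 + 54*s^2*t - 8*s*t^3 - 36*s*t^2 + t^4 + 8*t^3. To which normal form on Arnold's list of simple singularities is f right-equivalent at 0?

The Hessian of f at 0 has rank 0. Corank 2; j^3 = -(3*s - 2*t)^3 is a perfect cube, so E-series; the 4-jet and mu = 6 give E_6.

E_{6}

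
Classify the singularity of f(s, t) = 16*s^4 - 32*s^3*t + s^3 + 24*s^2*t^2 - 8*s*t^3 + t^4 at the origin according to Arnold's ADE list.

The Hessian of f at 0 has rank 0. Corank 2; j^3 = s^3 is a perfect cube, so E-series; the 4-jet and mu = 6 give E_6.

E_{6}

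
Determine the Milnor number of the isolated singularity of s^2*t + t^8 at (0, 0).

9

The Hessian of f at 0 has rank 0. Corank 2; j^3 = s^2*t has shape L^2 M (L != M), so D-series; mu = 9 gives D_9.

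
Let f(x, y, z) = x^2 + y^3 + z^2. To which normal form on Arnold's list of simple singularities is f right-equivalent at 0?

The Hessian of f at 0 has rank 2. Corank 1: A-series; mu = 2 gives A_2.

A2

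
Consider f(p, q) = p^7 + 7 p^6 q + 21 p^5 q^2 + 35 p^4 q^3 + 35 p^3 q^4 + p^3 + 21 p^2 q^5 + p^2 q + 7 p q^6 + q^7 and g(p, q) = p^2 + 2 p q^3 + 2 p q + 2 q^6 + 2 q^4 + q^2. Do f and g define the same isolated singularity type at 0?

No.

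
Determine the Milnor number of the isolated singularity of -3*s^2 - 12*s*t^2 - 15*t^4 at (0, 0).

3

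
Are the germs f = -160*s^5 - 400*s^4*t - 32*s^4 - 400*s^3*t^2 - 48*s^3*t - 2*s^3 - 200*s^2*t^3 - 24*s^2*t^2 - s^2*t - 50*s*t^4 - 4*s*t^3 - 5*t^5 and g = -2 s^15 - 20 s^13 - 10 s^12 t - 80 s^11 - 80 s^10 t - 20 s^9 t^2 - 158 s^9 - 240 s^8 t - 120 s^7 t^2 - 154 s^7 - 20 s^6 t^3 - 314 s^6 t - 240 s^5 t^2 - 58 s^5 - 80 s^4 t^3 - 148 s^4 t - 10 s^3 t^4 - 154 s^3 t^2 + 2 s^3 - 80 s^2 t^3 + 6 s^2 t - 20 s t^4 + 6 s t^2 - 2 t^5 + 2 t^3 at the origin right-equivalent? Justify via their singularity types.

No.

The Hessian of f at 0 has rank 0. Corank 2; j^3 = -s^2*(2*s + t) has shape L^2 M (L != M), so D-series; mu = 6 gives D_6. The Hessian of g at 0 has rank 0. Corank 2; j^3 = 2*(s + t)^3 is a perfect cube, so E-series; the 5-jet and mu = 8 give E_8. f is D_6 but g is E_8, hence not right-equivalent.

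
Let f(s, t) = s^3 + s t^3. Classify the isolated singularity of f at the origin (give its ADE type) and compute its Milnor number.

The Hessian of f at 0 has rank 0. Corank 2; j^3 = s^3 is a perfect cube, so E-series; the 4-jet and mu = 7 give E_7.

Type E7, Milnor number mu = 7.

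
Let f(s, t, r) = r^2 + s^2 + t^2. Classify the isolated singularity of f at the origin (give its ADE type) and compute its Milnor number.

The Hessian of f at 0 is [[2, 0, 0], [0, 2, 0], [0, 0, 2]] with rank 3, so corank 0. A Groebner basis of the Jacobian ideal J(f) in C{s,t,r} is {s, t, r}; counting standard monomials gives mu = 1. Corank 0: nondegenerate Morse point, so A_1.

Type A_{1}, Milnor number mu = 1.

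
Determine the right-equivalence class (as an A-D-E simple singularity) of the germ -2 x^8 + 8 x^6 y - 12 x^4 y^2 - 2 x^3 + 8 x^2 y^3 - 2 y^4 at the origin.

E6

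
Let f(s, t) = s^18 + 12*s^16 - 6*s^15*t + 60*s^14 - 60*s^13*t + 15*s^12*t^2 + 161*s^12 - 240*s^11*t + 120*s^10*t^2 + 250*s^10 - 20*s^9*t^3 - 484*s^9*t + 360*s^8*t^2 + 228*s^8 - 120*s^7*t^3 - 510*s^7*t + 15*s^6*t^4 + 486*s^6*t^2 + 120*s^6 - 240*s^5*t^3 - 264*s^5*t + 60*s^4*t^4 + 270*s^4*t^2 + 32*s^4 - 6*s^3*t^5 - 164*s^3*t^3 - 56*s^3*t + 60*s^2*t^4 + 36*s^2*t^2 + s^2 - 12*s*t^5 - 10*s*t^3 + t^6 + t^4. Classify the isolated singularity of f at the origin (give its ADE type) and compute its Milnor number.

Type A3, Milnor number mu = 3.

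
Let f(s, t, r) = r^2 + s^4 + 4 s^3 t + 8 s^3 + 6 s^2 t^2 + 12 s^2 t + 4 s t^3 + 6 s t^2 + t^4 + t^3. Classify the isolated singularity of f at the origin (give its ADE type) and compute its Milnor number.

Type E_6, Milnor number mu = 6.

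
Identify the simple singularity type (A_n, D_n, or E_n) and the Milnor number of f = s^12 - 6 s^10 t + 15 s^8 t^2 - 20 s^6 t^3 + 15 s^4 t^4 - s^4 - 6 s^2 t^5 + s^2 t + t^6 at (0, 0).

The Hessian of f at 0 has rank 0. Corank 2; j^3 = s^2*t has shape L^2 M (L != M), so D-series; mu = 7 gives D_7.

Type D_{7}, Milnor number mu = 7.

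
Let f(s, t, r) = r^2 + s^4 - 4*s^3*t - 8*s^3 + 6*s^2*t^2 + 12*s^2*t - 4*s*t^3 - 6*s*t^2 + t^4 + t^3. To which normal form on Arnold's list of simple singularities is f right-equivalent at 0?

E_{6}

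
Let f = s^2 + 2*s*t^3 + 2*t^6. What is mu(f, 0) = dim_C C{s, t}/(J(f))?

The Hessian of f at 0 is [[2, 0], [0, 0]] with rank 1, so corank 1. A Groebner basis of the Jacobian ideal J(f) in C{s,t} is {s*t^2, s + t^3, s^2}; counting standard monomials gives mu = 5. Corank 1: A-series; mu = 5 gives A_5.

5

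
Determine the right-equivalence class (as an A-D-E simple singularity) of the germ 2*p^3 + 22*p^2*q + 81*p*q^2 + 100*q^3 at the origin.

The Hessian of f at 0 has rank 0. Corank 2; j^3 = (p + 4*q)*(2*p^2 + 14*p*q + 25*q^2) splits into three distinct lines over C (the quadratic factor has nonzero discriminant), so D_4.

D_4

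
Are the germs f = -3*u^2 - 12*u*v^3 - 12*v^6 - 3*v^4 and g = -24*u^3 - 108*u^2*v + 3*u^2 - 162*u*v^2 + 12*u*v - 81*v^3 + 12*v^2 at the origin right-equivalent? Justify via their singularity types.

The Hessian of f at 0 has rank 1. Corank 1: A-series; mu = 3 gives A_3. The Hessian of g at 0 has rank 1. Corank 1: A-series; mu = 2 gives A_2. f is A_3 but g is A_2, hence not right-equivalent.

No.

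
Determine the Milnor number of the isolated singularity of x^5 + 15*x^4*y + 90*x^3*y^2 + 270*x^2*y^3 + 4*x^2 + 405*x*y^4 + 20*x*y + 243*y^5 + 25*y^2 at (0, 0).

The Hessian of f at 0 is [[8, 20], [20, 50]] with rank 1, so corank 1. A Groebner basis of the Jacobian ideal J(f) in C{x,y} is {y^4, x + 5*y/2}; counting standard monomials gives mu = 4. Corank 1: A-series; mu = 4 gives A_4.

4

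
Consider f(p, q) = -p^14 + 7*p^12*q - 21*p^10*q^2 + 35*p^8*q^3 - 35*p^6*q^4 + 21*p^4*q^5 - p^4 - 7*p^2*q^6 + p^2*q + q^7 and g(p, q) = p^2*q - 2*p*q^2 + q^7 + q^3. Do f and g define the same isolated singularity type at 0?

Yes.

The Hessian of f at 0 has rank 0. Corank 2; j^3 = p^2*q has shape L^2 M (L != M), so D-series; mu = 8 gives D_8. The Hessian of g at 0 has rank 0. Corank 2; j^3 = q*(p - q)^2 has shape L^2 M (L != M), so D-series; mu = 8 gives D_8. Both have type D_8, hence right-equivalent.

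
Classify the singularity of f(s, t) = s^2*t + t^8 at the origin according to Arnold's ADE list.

D9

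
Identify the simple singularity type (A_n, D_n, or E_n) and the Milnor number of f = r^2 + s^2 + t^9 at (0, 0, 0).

The Hessian of f at 0 has rank 2. Corank 1: A-series; mu = 8 gives A_8.

Type A8, Milnor number mu = 8.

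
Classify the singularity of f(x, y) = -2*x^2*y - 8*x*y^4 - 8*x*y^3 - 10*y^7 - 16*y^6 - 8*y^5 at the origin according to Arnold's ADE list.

D_{8}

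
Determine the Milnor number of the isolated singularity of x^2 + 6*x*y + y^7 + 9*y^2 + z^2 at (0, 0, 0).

6

The Hessian of f at 0 is [[2, 6, 0], [6, 18, 0], [0, 0, 2]] with rank 2, so corank 1. A Groebner basis of the Jacobian ideal J(f) in C{x,y,z} is {y^6, x + 3*y, z}; counting standard monomials gives mu = 6. Corank 1: A-series; mu = 6 gives A_6.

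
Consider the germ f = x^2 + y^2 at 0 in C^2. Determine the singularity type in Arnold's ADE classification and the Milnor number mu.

The Hessian of f at 0 is [[2, 0], [0, 2]] with rank 2, so corank 0. A Groebner basis of the Jacobian ideal J(f) in C{x,y} is {x, y}; counting standard monomials gives mu = 1. Corank 0: nondegenerate Morse point, so A_1.

Type A1, Milnor number mu = 1.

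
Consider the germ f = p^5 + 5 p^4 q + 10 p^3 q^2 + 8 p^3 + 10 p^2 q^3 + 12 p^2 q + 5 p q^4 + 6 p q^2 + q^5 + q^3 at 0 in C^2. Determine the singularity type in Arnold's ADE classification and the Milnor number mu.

Type E_8, Milnor number mu = 8.

The Hessian of f at 0 has rank 0. Corank 2; j^3 = (2*p + q)^3 is a perfect cube, so E-series; the 5-jet and mu = 8 give E_8.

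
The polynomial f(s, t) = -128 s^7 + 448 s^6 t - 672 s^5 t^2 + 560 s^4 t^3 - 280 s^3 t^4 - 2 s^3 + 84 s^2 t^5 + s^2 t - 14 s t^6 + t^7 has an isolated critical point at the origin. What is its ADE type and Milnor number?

Type D8, Milnor number mu = 8.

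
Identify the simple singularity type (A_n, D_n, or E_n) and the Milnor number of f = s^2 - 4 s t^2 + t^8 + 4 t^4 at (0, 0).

Type A_{7}, Milnor number mu = 7.

The Hessian of f at 0 is [[2, 0], [0, 0]] with rank 1, so corank 1. A Groebner basis of the Jacobian ideal J(f) in C{s,t} is {s^4, s^3*t, -s/2 + t^2}; counting standard monomials gives mu = 7. Corank 1: A-series; mu = 7 gives A_7.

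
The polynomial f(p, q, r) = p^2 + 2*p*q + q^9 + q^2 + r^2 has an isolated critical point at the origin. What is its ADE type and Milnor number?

The Hessian of f at 0 has rank 2. Corank 1: A-series; mu = 8 gives A_8.

Type A_{8}, Milnor number mu = 8.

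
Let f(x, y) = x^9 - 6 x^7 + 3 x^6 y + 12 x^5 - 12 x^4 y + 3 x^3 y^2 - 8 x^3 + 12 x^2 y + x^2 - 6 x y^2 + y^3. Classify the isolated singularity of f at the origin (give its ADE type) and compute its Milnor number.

Type A2, Milnor number mu = 2.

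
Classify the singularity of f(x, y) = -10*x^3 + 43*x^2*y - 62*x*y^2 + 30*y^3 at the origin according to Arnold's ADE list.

D_{4}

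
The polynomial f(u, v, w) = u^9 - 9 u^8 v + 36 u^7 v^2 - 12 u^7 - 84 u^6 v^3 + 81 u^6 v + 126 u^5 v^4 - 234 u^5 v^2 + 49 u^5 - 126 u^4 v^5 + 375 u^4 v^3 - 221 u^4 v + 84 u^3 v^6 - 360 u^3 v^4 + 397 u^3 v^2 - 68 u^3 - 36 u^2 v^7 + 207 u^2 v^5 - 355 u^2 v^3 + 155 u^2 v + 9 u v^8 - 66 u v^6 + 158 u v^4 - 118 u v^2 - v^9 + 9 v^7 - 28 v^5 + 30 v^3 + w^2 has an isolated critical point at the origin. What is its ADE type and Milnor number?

Type D_{4}, Milnor number mu = 4.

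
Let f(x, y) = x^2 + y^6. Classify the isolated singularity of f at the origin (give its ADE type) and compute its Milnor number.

Type A_5, Milnor number mu = 5.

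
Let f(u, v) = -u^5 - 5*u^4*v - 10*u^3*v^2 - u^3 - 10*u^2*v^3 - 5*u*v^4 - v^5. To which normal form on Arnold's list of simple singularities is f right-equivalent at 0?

E_8

The Hessian of f at 0 has rank 0. Corank 2; j^3 = -u^3 is a perfect cube, so E-series; the 5-jet and mu = 8 give E_8.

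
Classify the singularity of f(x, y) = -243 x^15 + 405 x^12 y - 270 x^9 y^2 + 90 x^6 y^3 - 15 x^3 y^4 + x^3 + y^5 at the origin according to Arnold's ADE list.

E8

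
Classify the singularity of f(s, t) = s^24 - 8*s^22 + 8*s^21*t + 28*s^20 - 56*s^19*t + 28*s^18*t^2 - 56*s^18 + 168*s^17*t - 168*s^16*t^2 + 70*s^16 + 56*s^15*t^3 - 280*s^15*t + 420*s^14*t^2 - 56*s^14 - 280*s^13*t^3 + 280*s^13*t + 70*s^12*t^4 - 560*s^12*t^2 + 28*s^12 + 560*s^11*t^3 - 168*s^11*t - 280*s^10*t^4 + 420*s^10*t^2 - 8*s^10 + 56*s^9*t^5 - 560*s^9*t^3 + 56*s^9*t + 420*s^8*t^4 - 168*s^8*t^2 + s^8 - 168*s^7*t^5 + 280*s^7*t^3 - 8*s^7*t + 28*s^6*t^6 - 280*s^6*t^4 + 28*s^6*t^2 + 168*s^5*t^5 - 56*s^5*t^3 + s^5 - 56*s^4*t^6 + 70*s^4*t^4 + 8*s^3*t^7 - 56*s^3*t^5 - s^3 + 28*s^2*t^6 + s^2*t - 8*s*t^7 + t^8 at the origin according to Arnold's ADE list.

D_{9}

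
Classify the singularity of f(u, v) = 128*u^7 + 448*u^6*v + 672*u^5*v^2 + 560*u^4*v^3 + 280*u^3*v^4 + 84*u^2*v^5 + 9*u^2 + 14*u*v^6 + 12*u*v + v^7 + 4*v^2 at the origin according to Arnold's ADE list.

The Hessian of f at 0 has rank 1. Corank 1: A-series; mu = 6 gives A_6.

A_6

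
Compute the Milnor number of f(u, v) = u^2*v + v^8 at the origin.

9

The Hessian of f at 0 has rank 0. Corank 2; j^3 = u^2*v has shape L^2 M (L != M), so D-series; mu = 9 gives D_9.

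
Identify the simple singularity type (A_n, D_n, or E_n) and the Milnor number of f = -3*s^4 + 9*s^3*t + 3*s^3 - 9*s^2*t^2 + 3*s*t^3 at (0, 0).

Type E7, Milnor number mu = 7.

The Hessian of f at 0 is [[0, 0], [0, 0]] with rank 0, so corank 2. A Groebner basis of the Jacobian ideal J(f) in C{s,t} is {3*s^2 + t^4 + t^3, s^3, s^2*t - s^2 - t^3/3, -2*s^2 + s*t^2 - 2*t^3/3}; counting standard monomials gives mu = 7. Corank 2; j^3 = 3*s^3 is a perfect cube, so E-series; the 4-jet and mu = 7 give E_7.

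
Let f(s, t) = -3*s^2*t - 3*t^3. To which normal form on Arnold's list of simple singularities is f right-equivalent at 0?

D_{4}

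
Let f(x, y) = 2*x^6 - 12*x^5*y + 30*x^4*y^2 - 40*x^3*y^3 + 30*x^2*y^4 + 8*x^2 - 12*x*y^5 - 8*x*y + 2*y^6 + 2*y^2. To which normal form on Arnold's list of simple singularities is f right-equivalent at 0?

The Hessian of f at 0 has rank 1. Corank 1: A-series; mu = 5 gives A_5.

A5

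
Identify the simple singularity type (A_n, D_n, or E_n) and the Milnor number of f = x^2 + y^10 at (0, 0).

Type A_{9}, Milnor number mu = 9.

The Hessian of f at 0 is [[2, 0], [0, 0]] with rank 1, so corank 1. A Groebner basis of the Jacobian ideal J(f) in C{x,y} is {y^9, x}; counting standard monomials gives mu = 9. Corank 1: A-series; mu = 9 gives A_9.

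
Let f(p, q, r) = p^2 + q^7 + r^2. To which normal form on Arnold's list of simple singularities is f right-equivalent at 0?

The Hessian of f at 0 has rank 2. Corank 1: A-series; mu = 6 gives A_6.

A_6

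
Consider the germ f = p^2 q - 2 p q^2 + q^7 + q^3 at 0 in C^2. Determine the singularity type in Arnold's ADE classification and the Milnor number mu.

Type D8, Milnor number mu = 8.

The Hessian of f at 0 is [[0, 0], [0, 0]] with rank 0, so corank 2. A Groebner basis of the Jacobian ideal J(f) in C{p,q} is {p^2/7 + q^6 - q^2/7, p^3 - q^3, p*q - q^2}; counting standard monomials gives mu = 8. Corank 2; j^3 = q*(p - q)^2 has shape L^2 M (L != M), so D-series; mu = 8 gives D_8.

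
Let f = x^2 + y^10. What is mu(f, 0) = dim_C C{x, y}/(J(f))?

The Hessian of f at 0 has rank 1. Corank 1: A-series; mu = 9 gives A_9.

9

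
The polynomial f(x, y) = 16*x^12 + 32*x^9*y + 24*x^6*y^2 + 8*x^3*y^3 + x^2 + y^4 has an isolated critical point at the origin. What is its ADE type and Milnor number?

The Hessian of f at 0 has rank 1. Corank 1: A-series; mu = 3 gives A_3.

Type A3, Milnor number mu = 3.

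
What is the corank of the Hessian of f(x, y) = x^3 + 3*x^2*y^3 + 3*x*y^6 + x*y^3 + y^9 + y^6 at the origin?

2

Hessian at 0 has rank 0.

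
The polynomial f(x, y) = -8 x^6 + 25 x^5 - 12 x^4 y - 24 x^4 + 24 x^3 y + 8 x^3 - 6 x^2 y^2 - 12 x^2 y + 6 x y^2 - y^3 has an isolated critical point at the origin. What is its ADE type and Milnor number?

Type E8, Milnor number mu = 8.

The Hessian of f at 0 has rank 0. Corank 2; j^3 = (2*x - y)^3 is a perfect cube, so E-series; the 5-jet and mu = 8 give E_8.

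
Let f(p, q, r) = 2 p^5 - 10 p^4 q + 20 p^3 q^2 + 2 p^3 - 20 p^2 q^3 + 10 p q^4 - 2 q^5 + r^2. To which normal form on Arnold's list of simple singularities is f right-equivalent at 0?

E_8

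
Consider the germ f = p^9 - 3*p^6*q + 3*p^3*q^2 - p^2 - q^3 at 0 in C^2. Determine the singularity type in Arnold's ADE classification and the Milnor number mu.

Type A_{2}, Milnor number mu = 2.

The Hessian of f at 0 is [[-2, 0], [0, 0]] with rank 1, so corank 1. A Groebner basis of the Jacobian ideal J(f) in C{p,q} is {q^2, p}; counting standard monomials gives mu = 2. Corank 1: A-series; mu = 2 gives A_2.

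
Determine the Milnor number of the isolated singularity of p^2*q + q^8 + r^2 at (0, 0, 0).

9

The Hessian of f at 0 has rank 1. Corank 2; j^3 = p^2*q has shape L^2 M (L != M), so D-series; mu = 9 gives D_9.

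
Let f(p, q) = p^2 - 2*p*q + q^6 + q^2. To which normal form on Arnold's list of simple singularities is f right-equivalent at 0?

A_5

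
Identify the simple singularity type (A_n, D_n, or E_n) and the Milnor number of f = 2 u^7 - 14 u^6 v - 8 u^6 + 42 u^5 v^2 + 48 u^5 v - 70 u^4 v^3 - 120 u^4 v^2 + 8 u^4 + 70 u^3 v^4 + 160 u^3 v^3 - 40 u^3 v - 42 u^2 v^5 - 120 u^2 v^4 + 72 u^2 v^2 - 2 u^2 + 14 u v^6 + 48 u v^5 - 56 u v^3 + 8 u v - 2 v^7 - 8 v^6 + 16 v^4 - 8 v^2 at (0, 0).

Type A_{6}, Milnor number mu = 6.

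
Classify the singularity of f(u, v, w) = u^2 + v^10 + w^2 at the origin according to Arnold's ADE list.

The Hessian of f at 0 is [[2, 0, 0], [0, 0, 0], [0, 0, 2]] with rank 2, so corank 1. A Groebner basis of the Jacobian ideal J(f) in C{u,v,w} is {v^9, u, w}; counting standard monomials gives mu = 9. Corank 1: A-series; mu = 9 gives A_9.

A_{9}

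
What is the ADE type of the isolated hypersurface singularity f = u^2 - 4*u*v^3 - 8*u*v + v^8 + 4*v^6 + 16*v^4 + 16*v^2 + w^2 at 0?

A_7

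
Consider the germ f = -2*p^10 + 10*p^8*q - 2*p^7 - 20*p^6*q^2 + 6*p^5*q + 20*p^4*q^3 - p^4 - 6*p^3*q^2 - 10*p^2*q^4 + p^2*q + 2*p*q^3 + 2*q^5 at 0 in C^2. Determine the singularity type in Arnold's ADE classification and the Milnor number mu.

The Hessian of f at 0 has rank 0. Corank 2; j^3 = p^2*q has shape L^2 M (L != M), so D-series; mu = 6 gives D_6.

Type D6, Milnor number mu = 6.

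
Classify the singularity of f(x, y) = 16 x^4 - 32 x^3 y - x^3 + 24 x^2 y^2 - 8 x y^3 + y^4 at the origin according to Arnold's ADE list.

E6

The Hessian of f at 0 is [[0, 0], [0, 0]] with rank 0, so corank 2. A Groebner basis of the Jacobian ideal J(f) in C{x,y} is {y^4, x*y^2 - y^3/6, x^2}; counting standard monomials gives mu = 6. Corank 2; j^3 = -x^3 is a perfect cube, so E-series; the 4-jet and mu = 6 give E_6.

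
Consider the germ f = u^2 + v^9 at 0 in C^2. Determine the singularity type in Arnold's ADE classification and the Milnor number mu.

Type A8, Milnor number mu = 8.

The Hessian of f at 0 has rank 1. Corank 1: A-series; mu = 8 gives A_8.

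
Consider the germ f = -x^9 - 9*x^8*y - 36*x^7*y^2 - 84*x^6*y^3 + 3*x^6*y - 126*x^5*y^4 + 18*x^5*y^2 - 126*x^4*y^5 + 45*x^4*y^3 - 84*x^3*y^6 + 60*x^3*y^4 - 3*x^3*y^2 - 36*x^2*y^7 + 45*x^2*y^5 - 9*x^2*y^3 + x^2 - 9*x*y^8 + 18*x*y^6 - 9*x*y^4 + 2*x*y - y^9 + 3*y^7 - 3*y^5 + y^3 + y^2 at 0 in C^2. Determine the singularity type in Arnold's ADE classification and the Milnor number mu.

Type A_2, Milnor number mu = 2.

The Hessian of f at 0 has rank 1. Corank 1: A-series; mu = 2 gives A_2.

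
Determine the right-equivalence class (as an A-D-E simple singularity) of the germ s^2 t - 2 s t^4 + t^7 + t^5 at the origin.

D6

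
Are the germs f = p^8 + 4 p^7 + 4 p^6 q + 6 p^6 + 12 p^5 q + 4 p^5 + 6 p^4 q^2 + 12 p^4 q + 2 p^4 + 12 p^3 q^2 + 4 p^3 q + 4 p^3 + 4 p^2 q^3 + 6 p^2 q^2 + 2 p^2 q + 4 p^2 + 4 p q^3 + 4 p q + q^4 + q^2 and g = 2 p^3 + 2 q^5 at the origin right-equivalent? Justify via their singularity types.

The Hessian of f at 0 has rank 1. Corank 1: A-series; mu = 3 gives A_3. The Hessian of g at 0 has rank 0. Corank 2; j^3 = 2*p^3 is a perfect cube, so E-series; the 5-jet and mu = 8 give E_8. f is A_3 but g is E_8, hence not right-equivalent.

No.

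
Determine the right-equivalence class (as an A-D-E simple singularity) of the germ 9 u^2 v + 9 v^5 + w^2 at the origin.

The Hessian of f at 0 has rank 1. Corank 2; j^3 = 9*u^2*v has shape L^2 M (L != M), so D-series; mu = 6 gives D_6.

D_{6}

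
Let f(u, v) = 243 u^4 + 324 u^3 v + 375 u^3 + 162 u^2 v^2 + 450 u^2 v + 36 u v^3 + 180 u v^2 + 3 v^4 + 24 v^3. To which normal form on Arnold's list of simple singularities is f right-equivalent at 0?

E6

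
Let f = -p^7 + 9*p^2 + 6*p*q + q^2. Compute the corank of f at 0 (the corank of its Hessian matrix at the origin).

The Hessian at 0 is [[18, 6], [6, 2]] of rank 1; hence corank 1.

1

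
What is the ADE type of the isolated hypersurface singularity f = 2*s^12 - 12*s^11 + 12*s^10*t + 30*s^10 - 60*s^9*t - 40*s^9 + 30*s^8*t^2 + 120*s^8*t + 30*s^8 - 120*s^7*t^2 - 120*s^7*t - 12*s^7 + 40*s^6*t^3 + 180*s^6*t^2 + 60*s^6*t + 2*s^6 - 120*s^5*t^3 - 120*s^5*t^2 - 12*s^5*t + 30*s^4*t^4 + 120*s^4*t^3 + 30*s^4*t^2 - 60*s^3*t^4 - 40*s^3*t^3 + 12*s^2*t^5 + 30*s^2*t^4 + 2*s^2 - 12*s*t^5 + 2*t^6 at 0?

A_{5}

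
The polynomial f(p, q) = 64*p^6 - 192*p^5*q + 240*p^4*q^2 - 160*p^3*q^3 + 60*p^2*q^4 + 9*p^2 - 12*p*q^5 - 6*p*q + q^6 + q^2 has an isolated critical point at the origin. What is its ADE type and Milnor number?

Type A_5, Milnor number mu = 5.

The Hessian of f at 0 is [[18, -6], [-6, 2]] with rank 1, so corank 1. A Groebner basis of the Jacobian ideal J(f) in C{p,q} is {q^5, p - q/3}; counting standard monomials gives mu = 5. Corank 1: A-series; mu = 5 gives A_5.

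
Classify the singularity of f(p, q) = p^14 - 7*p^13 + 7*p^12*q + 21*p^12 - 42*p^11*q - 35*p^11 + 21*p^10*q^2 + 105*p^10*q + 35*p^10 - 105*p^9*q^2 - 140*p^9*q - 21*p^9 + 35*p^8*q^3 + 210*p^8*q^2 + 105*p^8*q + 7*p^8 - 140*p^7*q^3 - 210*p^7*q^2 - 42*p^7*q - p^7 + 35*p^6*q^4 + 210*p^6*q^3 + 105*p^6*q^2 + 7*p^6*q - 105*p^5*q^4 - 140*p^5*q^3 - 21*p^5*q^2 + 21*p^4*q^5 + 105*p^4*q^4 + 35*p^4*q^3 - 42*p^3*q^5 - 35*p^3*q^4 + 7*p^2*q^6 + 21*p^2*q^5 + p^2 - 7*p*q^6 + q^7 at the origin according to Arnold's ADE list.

The Hessian of f at 0 has rank 1. Corank 1: A-series; mu = 6 gives A_6.

A_6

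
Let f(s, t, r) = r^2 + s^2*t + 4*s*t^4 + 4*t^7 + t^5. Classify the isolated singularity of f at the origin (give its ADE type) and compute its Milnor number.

Type D_6, Milnor number mu = 6.

The Hessian of f at 0 has rank 1. Corank 2; j^3 = s^2*t has shape L^2 M (L != M), so D-series; mu = 6 gives D_6.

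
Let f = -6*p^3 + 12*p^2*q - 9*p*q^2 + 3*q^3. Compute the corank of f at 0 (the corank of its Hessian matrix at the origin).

2

Hessian at 0 has rank 0.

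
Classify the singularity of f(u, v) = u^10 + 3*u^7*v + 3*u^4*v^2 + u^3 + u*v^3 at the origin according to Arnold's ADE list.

E7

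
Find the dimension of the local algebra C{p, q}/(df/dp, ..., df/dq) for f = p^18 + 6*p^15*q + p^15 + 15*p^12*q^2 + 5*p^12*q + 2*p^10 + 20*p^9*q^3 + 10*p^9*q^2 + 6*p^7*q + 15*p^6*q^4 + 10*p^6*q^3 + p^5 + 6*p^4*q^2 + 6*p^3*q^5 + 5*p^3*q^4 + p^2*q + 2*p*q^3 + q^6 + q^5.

The Hessian of f at 0 has rank 0. Corank 2; j^3 = p^2*q has shape L^2 M (L != M), so D-series; mu = 7 gives D_7.

7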